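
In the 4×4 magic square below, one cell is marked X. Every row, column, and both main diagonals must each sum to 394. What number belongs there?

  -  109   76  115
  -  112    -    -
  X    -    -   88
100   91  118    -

121

Row 1 needs 394; the known cells sum to 300, so (1,1) = 94.
Row 4: 100 + 91 + 118 + ? = 394, so (4,4) = 85.
Using column 2: 109 + 112 + 91 + ? → (3,2) = 394 − 312 = 82.
The remaining cell in column 4 is (2,4) = 394 − 288 = 106.
From main diagonal, 394 − (94 + 112 + 85) gives (3,3) = 103.
Using anti-diagonal: 115 + 82 + 100 + ? → (2,3) = 394 − 297 = 97.
Row 2 needs 394; the known cells sum to 315, so (2,1) = 79.
Row 3: 82 + 103 + 88 + ? = 394, so (3,1) = 121.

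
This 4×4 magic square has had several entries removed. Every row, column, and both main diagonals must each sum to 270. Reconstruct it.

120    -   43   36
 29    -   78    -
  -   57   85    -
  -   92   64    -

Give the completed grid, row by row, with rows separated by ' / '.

Row 1: 120 + 43 + 36 + ? = 270, so (1,2) = 71.
The remaining cell in column 2 is (2,2) = 270 − 220 = 50.
The remaining cell in main diagonal is (4,4) = 270 − 255 = 15.
From anti-diagonal, 270 − (36 + 78 + 57) gives (4,1) = 99.
Row 2: 29 + 50 + 78 + ? = 270, so (2,4) = 113.
Column 1: 120 + 29 + 99 + ? = 270, so (3,1) = 22.
Column 4 must total 270; the given cells sum to 164, so (3,4) = 106.

120 71 43 36 / 29 50 78 113 / 22 57 85 106 / 99 92 64 15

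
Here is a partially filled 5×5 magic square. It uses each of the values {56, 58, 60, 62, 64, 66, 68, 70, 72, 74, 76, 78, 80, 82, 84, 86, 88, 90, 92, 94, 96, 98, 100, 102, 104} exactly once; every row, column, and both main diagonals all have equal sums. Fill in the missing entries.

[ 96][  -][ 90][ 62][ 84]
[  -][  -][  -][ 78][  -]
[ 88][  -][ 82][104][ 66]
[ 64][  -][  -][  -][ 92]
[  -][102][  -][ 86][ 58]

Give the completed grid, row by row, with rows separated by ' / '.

The 25 entries sum to 2000, so each line sums to 2000/5 = 400.
Row 1 must total 400; the given cells sum to 332, so (1,2) = 68.
Row 3: 88 + 82 + 104 + 66 + ? = 400, so (3,2) = 60.
Column 4 needs 400; the known cells sum to 330, so (4,4) = 70.
From column 5, 400 − (84 + 66 + 92 + 58) gives (2,5) = 100.
The remaining cell in main diagonal is (2,2) = 400 − 306 = 94.
Using column 2: 68 + 94 + 60 + 102 + ? → (4,2) = 400 − 324 = 76.
Anti-diagonal: 84 + 78 + 82 + 76 + ? = 400, so (5,1) = 80.
Row 4 must total 400; the given cells sum to 302, so (4,3) = 98.
Using row 5: 80 + 102 + 86 + 58 + ? → (5,3) = 400 − 326 = 74.
Using column 1: 96 + 88 + 64 + 80 + ? → (2,1) = 400 − 328 = 72.
Column 3 needs 400; the known cells sum to 344, so (2,3) = 56.

96 68 90 62 84 / 72 94 56 78 100 / 88 60 82 104 66 / 64 76 98 70 92 / 80 102 74 86 58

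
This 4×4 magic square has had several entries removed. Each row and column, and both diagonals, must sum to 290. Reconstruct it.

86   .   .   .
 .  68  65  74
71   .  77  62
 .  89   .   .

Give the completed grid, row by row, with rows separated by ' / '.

86 53 56 95 / 83 68 65 74 / 71 80 77 62 / 50 89 92 59

The remaining cell in row 2 is (2,1) = 290 − 207 = 83.
The remaining cell in row 3 is (3,2) = 290 − 210 = 80.
Column 1 must total 290; the given cells sum to 240, so (4,1) = 50.
Using column 2: 68 + 80 + 89 + ? → (1,2) = 290 − 237 = 53.
From main diagonal, 290 − (86 + 68 + 77) gives (4,4) = 59.
Using anti-diagonal: 65 + 80 + 50 + ? → (1,4) = 290 − 195 = 95.
Row 1 must total 290; the given cells sum to 234, so (1,3) = 56.
Row 4 must total 290; the given cells sum to 198, so (4,3) = 92.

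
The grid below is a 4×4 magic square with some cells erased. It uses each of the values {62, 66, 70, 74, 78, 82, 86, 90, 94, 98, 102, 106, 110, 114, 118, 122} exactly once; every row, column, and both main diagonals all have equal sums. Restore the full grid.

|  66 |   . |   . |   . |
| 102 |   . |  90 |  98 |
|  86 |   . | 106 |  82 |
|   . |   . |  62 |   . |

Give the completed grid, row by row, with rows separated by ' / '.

The 16 entries sum to 1472, so each line sums to 1472/4 = 368.
From row 2, 368 − (102 + 90 + 98) gives (2,2) = 78.
Row 3: 86 + 106 + 82 + ? = 368, so (3,2) = 94.
Using column 1: 66 + 102 + 86 + ? → (4,1) = 368 − 254 = 114.
Column 3 must total 368; the given cells sum to 258, so (1,3) = 110.
Using main diagonal: 66 + 78 + 106 + ? → (4,4) = 368 − 250 = 118.
The remaining cell in anti-diagonal is (1,4) = 368 − 298 = 70.
The remaining cell in row 1 is (1,2) = 368 − 246 = 122.
Using row 4: 114 + 62 + 118 + ? → (4,2) = 368 − 294 = 74.

66 122 110 70 / 102 78 90 98 / 86 94 106 82 / 114 74 62 118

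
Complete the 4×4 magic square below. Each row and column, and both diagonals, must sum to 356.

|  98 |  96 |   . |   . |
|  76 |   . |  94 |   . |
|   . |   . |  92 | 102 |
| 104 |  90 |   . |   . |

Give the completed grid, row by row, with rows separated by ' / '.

From column 1, 356 − (98 + 76 + 104) gives (3,1) = 78.
Row 3 needs 356; the known cells sum to 272, so (3,2) = 84.
Column 2 must total 356; the given cells sum to 270, so (2,2) = 86.
From main diagonal, 356 − (98 + 86 + 92) gives (4,4) = 80.
Using anti-diagonal: 94 + 84 + 104 + ? → (1,4) = 356 − 282 = 74.
Using row 1: 98 + 96 + 74 + ? → (1,3) = 356 − 268 = 88.
Using row 2: 76 + 86 + 94 + ? → (2,4) = 356 − 256 = 100.
Row 4 must total 356; the given cells sum to 274, so (4,3) = 82.

98 96 88 74 / 76 86 94 100 / 78 84 92 102 / 104 90 82 80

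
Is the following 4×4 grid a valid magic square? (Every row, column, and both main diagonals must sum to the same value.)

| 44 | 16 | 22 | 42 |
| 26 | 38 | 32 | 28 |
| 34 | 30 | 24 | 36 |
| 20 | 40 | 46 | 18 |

Yes

Row 1: 44 + 16 + 22 + 42 = 124.
Row 2: 26 + 38 + 32 + 28 = 124.
Row 3: 34 + 30 + 24 + 36 = 124.
Row 4: 20 + 40 + 46 + 18 = 124.
Column 1: 44 + 26 + 34 + 20 = 124.
Column 2: 16 + 38 + 30 + 40 = 124.
Column 3: 22 + 32 + 24 + 46 = 124.
Column 4: 42 + 28 + 36 + 18 = 124.
Main diagonal: 44 + 38 + 24 + 18 = 124.
Anti-diagonal: 42 + 32 + 30 + 20 = 124.
All lines sum to 124.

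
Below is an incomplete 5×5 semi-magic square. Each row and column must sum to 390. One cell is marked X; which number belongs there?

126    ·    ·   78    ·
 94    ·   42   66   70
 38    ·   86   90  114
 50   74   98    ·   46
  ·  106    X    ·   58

110

Using row 2: 94 + 42 + 66 + 70 + ? → (2,2) = 390 − 272 = 118.
Row 3 must total 390; the given cells sum to 328, so (3,2) = 62.
From row 4, 390 − (50 + 74 + 98 + 46) gives (4,4) = 122.
Column 1 needs 390; the known cells sum to 308, so (5,1) = 82.
Column 2 must total 390; the given cells sum to 360, so (1,2) = 30.
The remaining cell in column 4 is (5,4) = 390 − 356 = 34.
Column 5: 70 + 114 + 46 + 58 + ? = 390, so (1,5) = 102.
From row 1, 390 − (126 + 30 + 78 + 102) gives (1,3) = 54.
Using row 5: 82 + 106 + 34 + 58 + ? → (5,3) = 390 − 280 = 110.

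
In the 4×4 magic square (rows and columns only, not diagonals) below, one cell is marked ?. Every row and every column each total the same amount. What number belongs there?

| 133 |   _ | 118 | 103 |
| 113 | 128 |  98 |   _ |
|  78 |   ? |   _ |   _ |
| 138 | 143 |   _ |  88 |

83

Column 1 is complete and sums to 462; that is the magic constant.
Row 1: 133 + 118 + 103 + ? = 462, so (1,2) = 108.
From row 2, 462 − (113 + 128 + 98) gives (2,4) = 123.
Row 4 needs 462; the known cells sum to 369, so (4,3) = 93.
Using column 2: 108 + 128 + 143 + ? → (3,2) = 462 − 379 = 83.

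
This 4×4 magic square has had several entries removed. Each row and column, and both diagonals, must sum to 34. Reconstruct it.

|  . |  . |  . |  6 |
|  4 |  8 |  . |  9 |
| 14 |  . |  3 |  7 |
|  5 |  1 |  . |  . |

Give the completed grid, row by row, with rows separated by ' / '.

Row 2: 4 + 8 + 9 + ? = 34, so (2,3) = 13.
Row 3 must total 34; the given cells sum to 24, so (3,2) = 10.
Column 1: 4 + 14 + 5 + ? = 34, so (1,1) = 11.
Column 2 must total 34; the given cells sum to 19, so (1,2) = 15.
The remaining cell in column 4 is (4,4) = 34 − 22 = 12.
Row 1: 11 + 15 + 6 + ? = 34, so (1,3) = 2.
Using row 4: 5 + 1 + 12 + ? → (4,3) = 34 − 18 = 16.

11 15 2 6 / 4 8 13 9 / 14 10 3 7 / 5 1 16 12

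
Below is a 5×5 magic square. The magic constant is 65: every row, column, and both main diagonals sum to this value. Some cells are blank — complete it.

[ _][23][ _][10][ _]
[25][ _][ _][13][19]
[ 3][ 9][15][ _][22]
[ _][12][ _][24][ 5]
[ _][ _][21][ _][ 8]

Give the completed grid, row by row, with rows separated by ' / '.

Row 3 must total 65; the given cells sum to 49, so (3,4) = 16.
Column 4 needs 65; the known cells sum to 63, so (5,4) = 2.
The remaining cell in column 5 is (1,5) = 65 − 54 = 11.
Anti-diagonal: 11 + 13 + 15 + 12 + ? = 65, so (5,1) = 14.
Using row 5: 14 + 21 + 2 + 8 + ? → (5,2) = 65 − 45 = 20.
Column 2: 23 + 9 + 12 + 20 + ? = 65, so (2,2) = 1.
Main diagonal must total 65; the given cells sum to 48, so (1,1) = 17.
From row 1, 65 − (17 + 23 + 10 + 11) gives (1,3) = 4.
From row 2, 65 − (25 + 1 + 13 + 19) gives (2,3) = 7.
Column 1 must total 65; the given cells sum to 59, so (4,1) = 6.
From column 3, 65 − (4 + 7 + 15 + 21) gives (4,3) = 18.

17 23 4 10 11 / 25 1 7 13 19 / 3 9 15 16 22 / 6 12 18 24 5 / 14 20 21 2 8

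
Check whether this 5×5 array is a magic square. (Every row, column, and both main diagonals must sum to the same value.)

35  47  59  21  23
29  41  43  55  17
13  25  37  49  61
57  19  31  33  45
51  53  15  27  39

Row 1: 35 + 47 + 59 + 21 + 23 = 185.
Row 2: 29 + 41 + 43 + 55 + 17 = 185.
Row 3: 13 + 25 + 37 + 49 + 61 = 185.
Row 4: 57 + 19 + 31 + 33 + 45 = 185.
Row 5: 51 + 53 + 15 + 27 + 39 = 185.
Column 1: 35 + 29 + 13 + 57 + 51 = 185.
Column 2: 47 + 41 + 25 + 19 + 53 = 185.
Column 3: 59 + 43 + 37 + 31 + 15 = 185.
Column 4: 21 + 55 + 49 + 33 + 27 = 185.
Column 5: 23 + 17 + 61 + 45 + 39 = 185.
Main diagonal: 35 + 41 + 37 + 33 + 39 = 185.
Anti-diagonal: 23 + 55 + 37 + 19 + 51 = 185.
All lines sum to 185.

Yes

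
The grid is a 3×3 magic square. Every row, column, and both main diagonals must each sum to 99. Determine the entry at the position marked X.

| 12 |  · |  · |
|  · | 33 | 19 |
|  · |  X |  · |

5

Row 2 needs 99; the known cells sum to 52, so (2,1) = 47.
Column 1: 12 + 47 + ? = 99, so (3,1) = 40.
Main diagonal needs 99; the known cells sum to 45, so (3,3) = 54.
The remaining cell in anti-diagonal is (1,3) = 99 − 73 = 26.
From row 1, 99 − (12 + 26) gives (1,2) = 61.
From row 3, 99 − (40 + 54) gives (3,2) = 5.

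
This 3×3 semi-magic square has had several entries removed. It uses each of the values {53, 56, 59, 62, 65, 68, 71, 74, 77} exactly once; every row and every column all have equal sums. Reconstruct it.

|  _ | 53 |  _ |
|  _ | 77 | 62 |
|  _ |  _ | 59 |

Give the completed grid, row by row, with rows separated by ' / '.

The 9 entries sum to 585, so each line sums to 585/3 = 195.
Row 2 needs 195; the known cells sum to 139, so (2,1) = 56.
The remaining cell in column 2 is (3,2) = 195 − 130 = 65.
Column 3 needs 195; the known cells sum to 121, so (1,3) = 74.
Row 1 needs 195; the known cells sum to 127, so (1,1) = 68.
Row 3 needs 195; the known cells sum to 124, so (3,1) = 71.

68 53 74 / 56 77 62 / 71 65 59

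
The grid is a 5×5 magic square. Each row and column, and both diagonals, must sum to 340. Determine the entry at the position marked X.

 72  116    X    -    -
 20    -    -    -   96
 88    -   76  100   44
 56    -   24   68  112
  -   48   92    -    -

From row 3, 340 − (88 + 76 + 100 + 44) gives (3,2) = 32.
Using row 4: 56 + 24 + 68 + 112 + ? → (4,2) = 340 − 260 = 80.
Using column 1: 72 + 20 + 88 + 56 + ? → (5,1) = 340 − 236 = 104.
Column 2: 116 + 32 + 80 + 48 + ? = 340, so (2,2) = 64.
Main diagonal: 72 + 64 + 76 + 68 + ? = 340, so (5,5) = 60.
The remaining cell in row 5 is (5,4) = 340 − 304 = 36.
Column 5 must total 340; the given cells sum to 312, so (1,5) = 28.
Using anti-diagonal: 28 + 76 + 80 + 104 + ? → (2,4) = 340 − 288 = 52.
Row 2 must total 340; the given cells sum to 232, so (2,3) = 108.
Column 3 needs 340; the known cells sum to 300, so (1,3) = 40.

40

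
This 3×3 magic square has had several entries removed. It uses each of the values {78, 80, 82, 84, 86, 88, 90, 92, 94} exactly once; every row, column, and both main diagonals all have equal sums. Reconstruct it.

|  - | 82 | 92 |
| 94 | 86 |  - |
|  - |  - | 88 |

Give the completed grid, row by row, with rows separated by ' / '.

The 9 entries sum to 774, so each line sums to 774/3 = 258.
Using row 1: 82 + 92 + ? → (1,1) = 258 − 174 = 84.
The remaining cell in row 2 is (2,3) = 258 − 180 = 78.
The remaining cell in column 1 is (3,1) = 258 − 178 = 80.
Using column 2: 82 + 86 + ? → (3,2) = 258 − 168 = 90.

84 82 92 / 94 86 78 / 80 90 88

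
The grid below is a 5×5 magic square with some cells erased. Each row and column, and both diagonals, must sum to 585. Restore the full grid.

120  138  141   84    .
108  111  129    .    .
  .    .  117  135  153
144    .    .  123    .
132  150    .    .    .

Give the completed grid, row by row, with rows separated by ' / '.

From row 1, 585 − (120 + 138 + 141 + 84) gives (1,5) = 102.
Column 1: 120 + 108 + 144 + 132 + ? = 585, so (3,1) = 81.
The remaining cell in main diagonal is (5,5) = 585 − 471 = 114.
Row 3: 81 + 117 + 135 + 153 + ? = 585, so (3,2) = 99.
Using column 2: 138 + 111 + 99 + 150 + ? → (4,2) = 585 − 498 = 87.
Anti-diagonal must total 585; the given cells sum to 438, so (2,4) = 147.
Row 2 must total 585; the given cells sum to 495, so (2,5) = 90.
The remaining cell in column 4 is (5,4) = 585 − 489 = 96.
Using column 5: 102 + 90 + 153 + 114 + ? → (4,5) = 585 − 459 = 126.
Row 4 needs 585; the known cells sum to 480, so (4,3) = 105.
From row 5, 585 − (132 + 150 + 96 + 114) gives (5,3) = 93.

120 138 141 84 102 / 108 111 129 147 90 / 81 99 117 135 153 / 144 87 105 123 126 / 132 150 93 96 114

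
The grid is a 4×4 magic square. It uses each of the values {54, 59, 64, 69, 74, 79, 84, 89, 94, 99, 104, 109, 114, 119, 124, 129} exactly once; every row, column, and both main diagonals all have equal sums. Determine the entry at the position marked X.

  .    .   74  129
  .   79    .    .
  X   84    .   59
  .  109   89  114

The 16 entries sum to 1464, so each line sums to 1464/4 = 366.
The remaining cell in row 4 is (4,1) = 366 − 312 = 54.
From column 2, 366 − (79 + 84 + 109) gives (1,2) = 94.
From column 4, 366 − (129 + 59 + 114) gives (2,4) = 64.
From anti-diagonal, 366 − (129 + 84 + 54) gives (2,3) = 99.
The remaining cell in row 1 is (1,1) = 366 − 297 = 69.
The remaining cell in row 2 is (2,1) = 366 − 242 = 124.
Column 1: 69 + 124 + 54 + ? = 366, so (3,1) = 119.

119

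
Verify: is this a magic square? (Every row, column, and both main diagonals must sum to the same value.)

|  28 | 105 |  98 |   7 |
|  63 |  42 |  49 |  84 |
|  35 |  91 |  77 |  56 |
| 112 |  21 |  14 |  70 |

Row 1: 28 + 105 + 98 + 7 = 238.
Row 2: 63 + 42 + 49 + 84 = 238.
Row 3: 35 + 91 + 77 + 56 = 259.
Row 4: 112 + 21 + 14 + 70 = 217.
Column 1: 28 + 63 + 35 + 112 = 238.
Column 2: 105 + 42 + 91 + 21 = 259.
Column 3: 98 + 49 + 77 + 14 = 238.
Column 4: 7 + 84 + 56 + 70 = 217.
Main diagonal: 28 + 42 + 77 + 70 = 217.
Anti-diagonal: 7 + 49 + 91 + 112 = 259.

No — row 2 sums to 238 but main diagonal sums to 217.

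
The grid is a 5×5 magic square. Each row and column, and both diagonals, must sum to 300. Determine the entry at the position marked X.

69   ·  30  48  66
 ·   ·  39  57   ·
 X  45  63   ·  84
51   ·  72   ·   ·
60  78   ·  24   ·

27

Using row 1: 69 + 30 + 48 + 66 + ? → (1,2) = 300 − 213 = 87.
Column 3 needs 300; the known cells sum to 204, so (5,3) = 96.
The remaining cell in anti-diagonal is (4,2) = 300 − 246 = 54.
From row 5, 300 − (60 + 78 + 96 + 24) gives (5,5) = 42.
Using column 2: 87 + 45 + 54 + 78 + ? → (2,2) = 300 − 264 = 36.
The remaining cell in main diagonal is (4,4) = 300 − 210 = 90.
The remaining cell in row 4 is (4,5) = 300 − 267 = 33.
Using column 4: 48 + 57 + 90 + 24 + ? → (3,4) = 300 − 219 = 81.
From column 5, 300 − (66 + 84 + 33 + 42) gives (2,5) = 75.
From row 2, 300 − (36 + 39 + 57 + 75) gives (2,1) = 93.
Using row 3: 45 + 63 + 81 + 84 + ? → (3,1) = 300 − 273 = 27.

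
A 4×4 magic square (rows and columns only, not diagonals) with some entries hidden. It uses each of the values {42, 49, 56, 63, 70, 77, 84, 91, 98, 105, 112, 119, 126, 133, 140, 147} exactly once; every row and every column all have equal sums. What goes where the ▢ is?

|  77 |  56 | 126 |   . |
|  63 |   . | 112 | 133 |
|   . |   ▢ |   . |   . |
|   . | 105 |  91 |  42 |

147

The 16 entries sum to 1512, so each line sums to 1512/4 = 378.
Using row 1: 77 + 56 + 126 + ? → (1,4) = 378 − 259 = 119.
Row 2 needs 378; the known cells sum to 308, so (2,2) = 70.
Using row 4: 105 + 91 + 42 + ? → (4,1) = 378 − 238 = 140.
Using column 1: 77 + 63 + 140 + ? → (3,1) = 378 − 280 = 98.
Using column 2: 56 + 70 + 105 + ? → (3,2) = 378 − 231 = 147.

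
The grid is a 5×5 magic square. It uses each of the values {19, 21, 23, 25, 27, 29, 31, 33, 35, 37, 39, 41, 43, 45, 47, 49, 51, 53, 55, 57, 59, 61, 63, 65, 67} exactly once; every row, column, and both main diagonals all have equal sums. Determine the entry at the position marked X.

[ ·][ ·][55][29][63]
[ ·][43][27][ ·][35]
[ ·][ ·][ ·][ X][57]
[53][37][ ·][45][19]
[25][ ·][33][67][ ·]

23

The 25 entries sum to 1075, so each line sums to 1075/5 = 215.
Row 4 needs 215; the known cells sum to 154, so (4,3) = 61.
Using column 3: 55 + 27 + 61 + 33 + ? → (3,3) = 215 − 176 = 39.
The remaining cell in column 5 is (5,5) = 215 − 174 = 41.
Main diagonal must total 215; the given cells sum to 168, so (1,1) = 47.
From anti-diagonal, 215 − (63 + 39 + 37 + 25) gives (2,4) = 51.
Row 1: 47 + 55 + 29 + 63 + ? = 215, so (1,2) = 21.
The remaining cell in row 2 is (2,1) = 215 − 156 = 59.
From row 5, 215 − (25 + 33 + 67 + 41) gives (5,2) = 49.
From column 1, 215 − (47 + 59 + 53 + 25) gives (3,1) = 31.
Using column 2: 21 + 43 + 37 + 49 + ? → (3,2) = 215 − 150 = 65.
Column 4: 29 + 51 + 45 + 67 + ? = 215, so (3,4) = 23.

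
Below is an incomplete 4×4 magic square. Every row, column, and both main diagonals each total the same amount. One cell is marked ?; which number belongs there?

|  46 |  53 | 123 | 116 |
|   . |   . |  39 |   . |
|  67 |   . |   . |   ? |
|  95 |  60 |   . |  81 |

Row 1 is complete and sums to 338; that is the magic constant.
Using row 4: 95 + 60 + 81 + ? → (4,3) = 338 − 236 = 102.
From column 1, 338 − (46 + 67 + 95) gives (2,1) = 130.
The remaining cell in column 3 is (3,3) = 338 − 264 = 74.
Main diagonal: 46 + 74 + 81 + ? = 338, so (2,2) = 137.
Anti-diagonal: 116 + 39 + 95 + ? = 338, so (3,2) = 88.
Row 2 needs 338; the known cells sum to 306, so (2,4) = 32.
Row 3: 67 + 88 + 74 + ? = 338, so (3,4) = 109.

109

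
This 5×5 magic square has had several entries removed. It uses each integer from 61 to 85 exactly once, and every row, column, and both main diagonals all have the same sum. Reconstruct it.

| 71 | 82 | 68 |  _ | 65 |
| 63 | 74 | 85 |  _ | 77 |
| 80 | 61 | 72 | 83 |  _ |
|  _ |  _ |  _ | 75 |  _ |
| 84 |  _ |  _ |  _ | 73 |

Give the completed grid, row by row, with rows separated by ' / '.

71 82 68 79 65 / 63 74 85 66 77 / 80 61 72 83 69 / 67 78 64 75 81 / 84 70 76 62 73

The entries are 61 through 85, which sum to 1825, so each line sums to 1825/5 = 365.
Row 1 needs 365; the known cells sum to 286, so (1,4) = 79.
Row 2 must total 365; the given cells sum to 299, so (2,4) = 66.
Row 3 must total 365; the given cells sum to 296, so (3,5) = 69.
From column 1, 365 − (71 + 63 + 80 + 84) gives (4,1) = 67.
Column 4: 79 + 66 + 83 + 75 + ? = 365, so (5,4) = 62.
Column 5 needs 365; the known cells sum to 284, so (4,5) = 81.
Anti-diagonal needs 365; the known cells sum to 287, so (4,2) = 78.
Row 4 needs 365; the known cells sum to 301, so (4,3) = 64.
Column 2: 82 + 74 + 61 + 78 + ? = 365, so (5,2) = 70.
The remaining cell in column 3 is (5,3) = 365 − 289 = 76.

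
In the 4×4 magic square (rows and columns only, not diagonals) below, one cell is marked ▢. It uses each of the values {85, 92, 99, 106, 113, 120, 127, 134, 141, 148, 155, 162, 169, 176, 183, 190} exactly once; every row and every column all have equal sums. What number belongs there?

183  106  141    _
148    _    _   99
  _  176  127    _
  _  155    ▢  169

92

The 16 entries sum to 2200, so each line sums to 2200/4 = 550.
The remaining cell in row 1 is (1,4) = 550 − 430 = 120.
Using column 2: 106 + 176 + 155 + ? → (2,2) = 550 − 437 = 113.
The remaining cell in column 4 is (3,4) = 550 − 388 = 162.
Row 2 needs 550; the known cells sum to 360, so (2,3) = 190.
Using row 3: 176 + 127 + 162 + ? → (3,1) = 550 − 465 = 85.
Column 1 needs 550; the known cells sum to 416, so (4,1) = 134.
Column 3 must total 550; the given cells sum to 458, so (4,3) = 92.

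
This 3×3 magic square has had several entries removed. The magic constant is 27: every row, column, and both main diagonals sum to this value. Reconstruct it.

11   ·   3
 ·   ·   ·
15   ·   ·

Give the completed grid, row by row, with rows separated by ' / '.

Row 1: 11 + 3 + ? = 27, so (1,2) = 13.
Column 1 must total 27; the given cells sum to 26, so (2,1) = 1.
From anti-diagonal, 27 − (3 + 15) gives (2,2) = 9.
From row 2, 27 − (1 + 9) gives (2,3) = 17.
Column 2 must total 27; the given cells sum to 22, so (3,2) = 5.
From column 3, 27 − (3 + 17) gives (3,3) = 7.

11 13 3 / 1 9 17 / 15 5 7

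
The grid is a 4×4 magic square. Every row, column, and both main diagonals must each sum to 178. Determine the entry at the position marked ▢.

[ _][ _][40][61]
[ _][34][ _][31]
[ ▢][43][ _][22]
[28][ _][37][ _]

The remaining cell in column 4 is (4,4) = 178 − 114 = 64.
The remaining cell in anti-diagonal is (2,3) = 178 − 132 = 46.
Row 2: 34 + 46 + 31 + ? = 178, so (2,1) = 67.
Using row 4: 28 + 37 + 64 + ? → (4,2) = 178 − 129 = 49.
From column 2, 178 − (34 + 43 + 49) gives (1,2) = 52.
Column 3 needs 178; the known cells sum to 123, so (3,3) = 55.
Main diagonal needs 178; the known cells sum to 153, so (1,1) = 25.
The remaining cell in row 3 is (3,1) = 178 − 120 = 58.

58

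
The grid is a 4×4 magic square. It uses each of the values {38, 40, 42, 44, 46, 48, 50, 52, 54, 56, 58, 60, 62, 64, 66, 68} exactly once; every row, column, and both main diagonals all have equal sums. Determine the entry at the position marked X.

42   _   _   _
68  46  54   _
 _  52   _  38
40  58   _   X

The 16 entries sum to 848, so each line sums to 848/4 = 212.
Using row 2: 68 + 46 + 54 + ? → (2,4) = 212 − 168 = 44.
Column 1: 42 + 68 + 40 + ? = 212, so (3,1) = 62.
The remaining cell in column 2 is (1,2) = 212 − 156 = 56.
Using anti-diagonal: 54 + 52 + 40 + ? → (1,4) = 212 − 146 = 66.
From row 1, 212 − (42 + 56 + 66) gives (1,3) = 48.
Row 3 must total 212; the given cells sum to 152, so (3,3) = 60.
Using column 3: 48 + 54 + 60 + ? → (4,3) = 212 − 162 = 50.
Column 4 must total 212; the given cells sum to 148, so (4,4) = 64.

64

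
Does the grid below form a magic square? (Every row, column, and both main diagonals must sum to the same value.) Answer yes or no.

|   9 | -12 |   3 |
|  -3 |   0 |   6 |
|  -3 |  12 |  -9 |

Row 1: 9 + (-12) + 3 = 0.
Row 2: -3 + 0 + 6 = 3.
Row 3: -3 + 12 + (-9) = 0.
Column 1: 9 + (-3) + (-3) = 3.
Column 2: -12 + 0 + 12 = 0.
Column 3: 3 + 6 + (-9) = 0.
Main diagonal: 9 + 0 + (-9) = 0.
Anti-diagonal: 3 + 0 + (-3) = 0.

No — anti-diagonal sums to 0 but column 1 sums to 3.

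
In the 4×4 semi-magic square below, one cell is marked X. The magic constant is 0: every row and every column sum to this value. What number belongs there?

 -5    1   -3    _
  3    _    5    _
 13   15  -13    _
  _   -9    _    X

From row 1, 0 − (-5 + 1 + (-3)) gives (1,4) = 7.
Row 3: 13 + 15 + (-13) + ? = 0, so (3,4) = -15.
From column 1, 0 − (-5 + 3 + 13) gives (4,1) = -11.
Column 2 must total 0; the given cells sum to 7, so (2,2) = -7.
Column 3 must total 0; the given cells sum to -11, so (4,3) = 11.
Row 2 must total 0; the given cells sum to 1, so (2,4) = -1.
From row 4, 0 − (-11 + (-9) + 11) gives (4,4) = 9.

9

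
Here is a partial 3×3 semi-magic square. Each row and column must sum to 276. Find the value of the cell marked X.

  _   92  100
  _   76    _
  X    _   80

88

The remaining cell in row 1 is (1,1) = 276 − 192 = 84.
Using column 2: 92 + 76 + ? → (3,2) = 276 − 168 = 108.
Column 3 must total 276; the given cells sum to 180, so (2,3) = 96.
Row 2 needs 276; the known cells sum to 172, so (2,1) = 104.
Row 3 must total 276; the given cells sum to 188, so (3,1) = 88.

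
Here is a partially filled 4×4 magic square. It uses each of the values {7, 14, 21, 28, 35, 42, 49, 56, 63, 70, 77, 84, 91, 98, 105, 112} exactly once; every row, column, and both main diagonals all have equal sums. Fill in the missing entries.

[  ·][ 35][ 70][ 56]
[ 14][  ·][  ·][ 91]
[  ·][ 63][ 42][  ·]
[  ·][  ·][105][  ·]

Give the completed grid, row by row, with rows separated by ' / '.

The 16 entries sum to 952, so each line sums to 952/4 = 238.
The remaining cell in row 1 is (1,1) = 238 − 161 = 77.
Using column 3: 70 + 42 + 105 + ? → (2,3) = 238 − 217 = 21.
The remaining cell in anti-diagonal is (4,1) = 238 − 140 = 98.
Using row 2: 14 + 21 + 91 + ? → (2,2) = 238 − 126 = 112.
From column 1, 238 − (77 + 14 + 98) gives (3,1) = 49.
Using column 2: 35 + 112 + 63 + ? → (4,2) = 238 − 210 = 28.
From main diagonal, 238 − (77 + 112 + 42) gives (4,4) = 7.
Row 3: 49 + 63 + 42 + ? = 238, so (3,4) = 84.

77 35 70 56 / 14 112 21 91 / 49 63 42 84 / 98 28 105 7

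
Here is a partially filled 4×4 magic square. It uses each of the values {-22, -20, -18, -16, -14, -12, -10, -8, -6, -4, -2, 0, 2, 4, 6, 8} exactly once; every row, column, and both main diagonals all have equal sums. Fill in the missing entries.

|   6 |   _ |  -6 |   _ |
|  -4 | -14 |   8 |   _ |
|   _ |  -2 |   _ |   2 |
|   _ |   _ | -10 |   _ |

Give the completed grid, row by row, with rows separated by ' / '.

6 -16 -6 -12 / -4 -14 8 -18 / -8 -2 -20 2 / -22 4 -10 0

The 16 entries sum to -112, so each line sums to -112/4 = -28.
Row 2: -4 + (-14) + 8 + ? = -28, so (2,4) = -18.
Column 3 must total -28; the given cells sum to -8, so (3,3) = -20.
From main diagonal, -28 − (6 + (-14) + (-20)) gives (4,4) = 0.
Row 3: -2 + (-20) + 2 + ? = -28, so (3,1) = -8.
Column 1 must total -28; the given cells sum to -6, so (4,1) = -22.
Column 4: -18 + 2 + 0 + ? = -28, so (1,4) = -12.
Row 1: 6 + (-6) + (-12) + ? = -28, so (1,2) = -16.
Row 4 needs -28; the known cells sum to -32, so (4,2) = 4.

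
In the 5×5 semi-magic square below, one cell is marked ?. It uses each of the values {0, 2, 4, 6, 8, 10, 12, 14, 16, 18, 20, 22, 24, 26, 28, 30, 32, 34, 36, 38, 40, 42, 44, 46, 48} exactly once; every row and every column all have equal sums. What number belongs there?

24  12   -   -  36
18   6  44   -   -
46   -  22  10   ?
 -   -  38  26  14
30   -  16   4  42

The 25 entries sum to 600, so each line sums to 600/5 = 120.
Row 5: 30 + 16 + 4 + 42 + ? = 120, so (5,2) = 28.
Column 1 must total 120; the given cells sum to 118, so (4,1) = 2.
From column 3, 120 − (44 + 22 + 38 + 16) gives (1,3) = 0.
Using row 1: 24 + 12 + 0 + 36 + ? → (1,4) = 120 − 72 = 48.
Row 4 needs 120; the known cells sum to 80, so (4,2) = 40.
Column 2: 12 + 6 + 40 + 28 + ? = 120, so (3,2) = 34.
Column 4: 48 + 10 + 26 + 4 + ? = 120, so (2,4) = 32.
Row 2 must total 120; the given cells sum to 100, so (2,5) = 20.
Row 3 must total 120; the given cells sum to 112, so (3,5) = 8.

8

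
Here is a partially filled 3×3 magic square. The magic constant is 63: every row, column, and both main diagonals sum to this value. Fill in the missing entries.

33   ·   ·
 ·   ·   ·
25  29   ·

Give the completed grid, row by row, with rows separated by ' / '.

Row 3 must total 63; the given cells sum to 54, so (3,3) = 9.
Column 1 must total 63; the given cells sum to 58, so (2,1) = 5.
Main diagonal needs 63; the known cells sum to 42, so (2,2) = 21.
Using anti-diagonal: 21 + 25 + ? → (1,3) = 63 − 46 = 17.
From row 1, 63 − (33 + 17) gives (1,2) = 13.
Row 2 needs 63; the known cells sum to 26, so (2,3) = 37.

33 13 17 / 5 21 37 / 25 29 9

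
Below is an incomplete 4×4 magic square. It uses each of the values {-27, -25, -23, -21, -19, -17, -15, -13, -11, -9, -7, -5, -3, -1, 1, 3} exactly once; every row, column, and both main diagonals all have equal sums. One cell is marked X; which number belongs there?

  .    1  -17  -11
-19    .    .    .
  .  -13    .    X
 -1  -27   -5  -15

-25

The 16 entries sum to -192, so each line sums to -192/4 = -48.
Using row 1: 1 + (-17) + (-11) + ? → (1,1) = -48 − (-27) = -21.
Column 1: -21 + (-19) + (-1) + ? = -48, so (3,1) = -7.
Using column 2: 1 + (-13) + (-27) + ? → (2,2) = -48 − (-39) = -9.
From main diagonal, -48 − (-21 + (-9) + (-15)) gives (3,3) = -3.
Anti-diagonal must total -48; the given cells sum to -25, so (2,3) = -23.
Using row 2: -19 + (-9) + (-23) + ? → (2,4) = -48 − (-51) = 3.
Row 3: -7 + (-13) + (-3) + ? = -48, so (3,4) = -25.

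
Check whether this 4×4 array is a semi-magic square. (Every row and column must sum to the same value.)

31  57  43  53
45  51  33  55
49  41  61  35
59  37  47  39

No — row 3 sums to 186 but column 3 sums to 184.

Row 1: 31 + 57 + 43 + 53 = 184.
Row 2: 45 + 51 + 33 + 55 = 184.
Row 3: 49 + 41 + 61 + 35 = 186.
Row 4: 59 + 37 + 47 + 39 = 182.
Column 1: 31 + 45 + 49 + 59 = 184.
Column 2: 57 + 51 + 41 + 37 = 186.
Column 3: 43 + 33 + 61 + 47 = 184.
Column 4: 53 + 55 + 35 + 39 = 182.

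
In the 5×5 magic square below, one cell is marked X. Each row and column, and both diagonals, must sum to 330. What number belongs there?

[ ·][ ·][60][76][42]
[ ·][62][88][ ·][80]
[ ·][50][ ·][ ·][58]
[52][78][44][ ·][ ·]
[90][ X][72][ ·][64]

Column 3 must total 330; the given cells sum to 264, so (3,3) = 66.
From column 5, 330 − (42 + 80 + 58 + 64) gives (4,5) = 86.
Anti-diagonal: 42 + 66 + 78 + 90 + ? = 330, so (2,4) = 54.
Row 2 needs 330; the known cells sum to 284, so (2,1) = 46.
From row 4, 330 − (52 + 78 + 44 + 86) gives (4,4) = 70.
Main diagonal: 62 + 66 + 70 + 64 + ? = 330, so (1,1) = 68.
From row 1, 330 − (68 + 60 + 76 + 42) gives (1,2) = 84.
The remaining cell in column 1 is (3,1) = 330 − 256 = 74.
The remaining cell in column 2 is (5,2) = 330 − 274 = 56.

56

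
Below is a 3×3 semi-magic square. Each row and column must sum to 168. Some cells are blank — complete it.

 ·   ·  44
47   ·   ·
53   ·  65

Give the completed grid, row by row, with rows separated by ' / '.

68 56 44 / 47 62 59 / 53 50 65

The remaining cell in row 3 is (3,2) = 168 − 118 = 50.
From column 1, 168 − (47 + 53) gives (1,1) = 68.
Column 3: 44 + 65 + ? = 168, so (2,3) = 59.
Row 1 must total 168; the given cells sum to 112, so (1,2) = 56.
Row 2: 47 + 59 + ? = 168, so (2,2) = 62.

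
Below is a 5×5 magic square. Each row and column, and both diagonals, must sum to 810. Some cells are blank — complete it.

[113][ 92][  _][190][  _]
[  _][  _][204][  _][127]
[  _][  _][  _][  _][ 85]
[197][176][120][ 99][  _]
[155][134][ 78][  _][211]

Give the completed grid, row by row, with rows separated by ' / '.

113 92 246 190 169 / 106 225 204 148 127 / 239 183 162 141 85 / 197 176 120 99 218 / 155 134 78 232 211

From row 4, 810 − (197 + 176 + 120 + 99) gives (4,5) = 218.
Row 5 needs 810; the known cells sum to 578, so (5,4) = 232.
Column 5: 127 + 85 + 218 + 211 + ? = 810, so (1,5) = 169.
Row 1 needs 810; the known cells sum to 564, so (1,3) = 246.
Column 3: 246 + 204 + 120 + 78 + ? = 810, so (3,3) = 162.
Using main diagonal: 113 + 162 + 99 + 211 + ? → (2,2) = 810 − 585 = 225.
Anti-diagonal must total 810; the given cells sum to 662, so (2,4) = 148.
Using row 2: 225 + 204 + 148 + 127 + ? → (2,1) = 810 − 704 = 106.
From column 1, 810 − (113 + 106 + 197 + 155) gives (3,1) = 239.
Column 2 must total 810; the given cells sum to 627, so (3,2) = 183.
Column 4 must total 810; the given cells sum to 669, so (3,4) = 141.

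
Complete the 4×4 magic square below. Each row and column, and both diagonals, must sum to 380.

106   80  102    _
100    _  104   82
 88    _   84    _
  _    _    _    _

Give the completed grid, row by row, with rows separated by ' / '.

106 80 102 92 / 100 94 104 82 / 88 98 84 110 / 86 108 90 96

Row 1 must total 380; the given cells sum to 288, so (1,4) = 92.
Row 2 must total 380; the given cells sum to 286, so (2,2) = 94.
Using column 1: 106 + 100 + 88 + ? → (4,1) = 380 − 294 = 86.
The remaining cell in column 3 is (4,3) = 380 − 290 = 90.
Using main diagonal: 106 + 94 + 84 + ? → (4,4) = 380 − 284 = 96.
The remaining cell in anti-diagonal is (3,2) = 380 − 282 = 98.
The remaining cell in row 3 is (3,4) = 380 − 270 = 110.
Row 4: 86 + 90 + 96 + ? = 380, so (4,2) = 108.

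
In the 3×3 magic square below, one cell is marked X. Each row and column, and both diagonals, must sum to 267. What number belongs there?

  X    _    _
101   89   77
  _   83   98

Row 3 needs 267; the known cells sum to 181, so (3,1) = 86.
Column 1 needs 267; the known cells sum to 187, so (1,1) = 80.

80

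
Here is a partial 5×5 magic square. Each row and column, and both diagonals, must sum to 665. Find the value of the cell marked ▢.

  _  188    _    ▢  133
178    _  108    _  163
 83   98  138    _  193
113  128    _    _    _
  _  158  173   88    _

118

Row 3 must total 665; the given cells sum to 512, so (3,4) = 153.
Using column 2: 188 + 98 + 128 + 158 + ? → (2,2) = 665 − 572 = 93.
Row 2 needs 665; the known cells sum to 542, so (2,4) = 123.
Anti-diagonal needs 665; the known cells sum to 522, so (5,1) = 143.
The remaining cell in row 5 is (5,5) = 665 − 562 = 103.
The remaining cell in column 1 is (1,1) = 665 − 517 = 148.
From column 5, 665 − (133 + 163 + 193 + 103) gives (4,5) = 73.
Main diagonal: 148 + 93 + 138 + 103 + ? = 665, so (4,4) = 183.
The remaining cell in row 4 is (4,3) = 665 − 497 = 168.
Column 3: 108 + 138 + 168 + 173 + ? = 665, so (1,3) = 78.
Using column 4: 123 + 153 + 183 + 88 + ? → (1,4) = 665 − 547 = 118.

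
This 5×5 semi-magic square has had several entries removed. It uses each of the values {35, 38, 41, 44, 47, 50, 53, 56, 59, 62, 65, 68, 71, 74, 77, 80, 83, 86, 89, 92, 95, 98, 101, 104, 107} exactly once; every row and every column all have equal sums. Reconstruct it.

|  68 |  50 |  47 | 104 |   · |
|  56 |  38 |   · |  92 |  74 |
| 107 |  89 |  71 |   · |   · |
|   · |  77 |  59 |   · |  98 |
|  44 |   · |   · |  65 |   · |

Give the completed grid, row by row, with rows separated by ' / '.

68 50 47 104 86 / 56 38 95 92 74 / 107 89 71 53 35 / 80 77 59 41 98 / 44 101 83 65 62

The 25 entries sum to 1775, so each line sums to 1775/5 = 355.
Row 1 must total 355; the given cells sum to 269, so (1,5) = 86.
Row 2 needs 355; the known cells sum to 260, so (2,3) = 95.
Column 1 must total 355; the given cells sum to 275, so (4,1) = 80.
Using column 2: 50 + 38 + 89 + 77 + ? → (5,2) = 355 − 254 = 101.
The remaining cell in column 3 is (5,3) = 355 − 272 = 83.
Row 4 needs 355; the known cells sum to 314, so (4,4) = 41.
Row 5 must total 355; the given cells sum to 293, so (5,5) = 62.
The remaining cell in column 4 is (3,4) = 355 − 302 = 53.
The remaining cell in column 5 is (3,5) = 355 − 320 = 35.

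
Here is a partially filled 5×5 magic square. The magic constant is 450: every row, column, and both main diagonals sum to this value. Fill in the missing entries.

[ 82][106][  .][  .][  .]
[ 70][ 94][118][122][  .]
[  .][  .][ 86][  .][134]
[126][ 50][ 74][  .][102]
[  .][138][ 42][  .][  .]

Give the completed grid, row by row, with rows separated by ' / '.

82 106 130 54 78 / 70 94 118 122 46 / 58 62 86 110 134 / 126 50 74 98 102 / 114 138 42 66 90

Row 2: 70 + 94 + 118 + 122 + ? = 450, so (2,5) = 46.
From row 4, 450 − (126 + 50 + 74 + 102) gives (4,4) = 98.
Column 2: 106 + 94 + 50 + 138 + ? = 450, so (3,2) = 62.
Column 3 must total 450; the given cells sum to 320, so (1,3) = 130.
Main diagonal needs 450; the known cells sum to 360, so (5,5) = 90.
Using column 5: 46 + 134 + 102 + 90 + ? → (1,5) = 450 − 372 = 78.
Anti-diagonal must total 450; the given cells sum to 336, so (5,1) = 114.
From row 1, 450 − (82 + 106 + 130 + 78) gives (1,4) = 54.
Row 5 needs 450; the known cells sum to 384, so (5,4) = 66.
The remaining cell in column 1 is (3,1) = 450 − 392 = 58.
From column 4, 450 − (54 + 122 + 98 + 66) gives (3,4) = 110.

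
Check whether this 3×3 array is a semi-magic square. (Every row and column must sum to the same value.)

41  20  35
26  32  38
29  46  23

No — row 1 sums to 96 but column 2 sums to 98.

Row 1: 41 + 20 + 35 = 96.
Row 2: 26 + 32 + 38 = 96.
Row 3: 29 + 46 + 23 = 98.
Column 1: 41 + 26 + 29 = 96.
Column 2: 20 + 32 + 46 = 98.
Column 3: 35 + 38 + 23 = 96.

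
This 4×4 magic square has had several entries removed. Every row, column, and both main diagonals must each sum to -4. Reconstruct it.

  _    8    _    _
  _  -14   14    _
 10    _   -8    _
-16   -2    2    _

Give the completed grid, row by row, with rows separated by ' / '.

6 8 -12 -6 / -4 -14 14 0 / 10 4 -8 -10 / -16 -2 2 12

Row 4: -16 + (-2) + 2 + ? = -4, so (4,4) = 12.
The remaining cell in column 2 is (3,2) = -4 − (-8) = 4.
From column 3, -4 − (14 + (-8) + 2) gives (1,3) = -12.
From main diagonal, -4 − (-14 + (-8) + 12) gives (1,1) = 6.
Anti-diagonal: 14 + 4 + (-16) + ? = -4, so (1,4) = -6.
From row 3, -4 − (10 + 4 + (-8)) gives (3,4) = -10.
Column 1: 6 + 10 + (-16) + ? = -4, so (2,1) = -4.
Using column 4: -6 + (-10) + 12 + ? → (2,4) = -4 − (-4) = 0.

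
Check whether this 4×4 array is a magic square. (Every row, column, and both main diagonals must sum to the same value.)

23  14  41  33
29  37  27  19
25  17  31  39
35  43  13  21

Row 1: 23 + 14 + 41 + 33 = 111.
Row 2: 29 + 37 + 27 + 19 = 112.
Row 3: 25 + 17 + 31 + 39 = 112.
Row 4: 35 + 43 + 13 + 21 = 112.
Column 1: 23 + 29 + 25 + 35 = 112.
Column 2: 14 + 37 + 17 + 43 = 111.
Column 3: 41 + 27 + 31 + 13 = 112.
Column 4: 33 + 19 + 39 + 21 = 112.
Main diagonal: 23 + 37 + 31 + 21 = 112.
Anti-diagonal: 33 + 27 + 17 + 35 = 112.

No — column 2 sums to 111 but row 3 sums to 112.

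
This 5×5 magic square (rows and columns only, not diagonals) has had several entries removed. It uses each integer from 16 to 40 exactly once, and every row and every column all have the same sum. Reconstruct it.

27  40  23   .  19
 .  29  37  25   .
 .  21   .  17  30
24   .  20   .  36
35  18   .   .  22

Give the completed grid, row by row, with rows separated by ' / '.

27 40 23 31 19 / 16 29 37 25 33 / 38 21 34 17 30 / 24 32 20 28 36 / 35 18 26 39 22

The entries are 16 through 40, which sum to 700, so each line sums to 700/5 = 140.
Row 1: 27 + 40 + 23 + 19 + ? = 140, so (1,4) = 31.
From column 2, 140 − (40 + 29 + 21 + 18) gives (4,2) = 32.
Column 5: 19 + 30 + 36 + 22 + ? = 140, so (2,5) = 33.
Row 2: 29 + 37 + 25 + 33 + ? = 140, so (2,1) = 16.
Row 4 needs 140; the known cells sum to 112, so (4,4) = 28.
The remaining cell in column 1 is (3,1) = 140 − 102 = 38.
Using column 4: 31 + 25 + 17 + 28 + ? → (5,4) = 140 − 101 = 39.
The remaining cell in row 3 is (3,3) = 140 − 106 = 34.
From row 5, 140 − (35 + 18 + 39 + 22) gives (5,3) = 26.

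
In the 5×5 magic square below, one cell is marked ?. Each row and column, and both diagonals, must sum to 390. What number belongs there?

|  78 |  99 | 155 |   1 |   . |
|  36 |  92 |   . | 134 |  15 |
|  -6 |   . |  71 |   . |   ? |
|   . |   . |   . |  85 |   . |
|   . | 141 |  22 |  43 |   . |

148

Row 1: 78 + 99 + 155 + 1 + ? = 390, so (1,5) = 57.
The remaining cell in row 2 is (2,3) = 390 − 277 = 113.
From column 3, 390 − (155 + 113 + 71 + 22) gives (4,3) = 29.
Column 4 needs 390; the known cells sum to 263, so (3,4) = 127.
From main diagonal, 390 − (78 + 92 + 71 + 85) gives (5,5) = 64.
The remaining cell in row 5 is (5,1) = 390 − 270 = 120.
Column 1 needs 390; the known cells sum to 228, so (4,1) = 162.
Using anti-diagonal: 57 + 134 + 71 + 120 + ? → (4,2) = 390 − 382 = 8.
Using row 4: 162 + 8 + 29 + 85 + ? → (4,5) = 390 − 284 = 106.
The remaining cell in column 2 is (3,2) = 390 − 340 = 50.
Column 5 needs 390; the known cells sum to 242, so (3,5) = 148.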